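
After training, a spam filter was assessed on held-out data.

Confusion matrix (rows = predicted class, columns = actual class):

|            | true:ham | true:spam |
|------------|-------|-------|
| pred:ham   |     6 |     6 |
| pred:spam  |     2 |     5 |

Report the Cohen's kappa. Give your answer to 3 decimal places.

0.191

Observed agreement pₒ = trace/N = 11/19 = 0.5789
Expected agreement pₑ = Σ (rowᵢ·colᵢ)/N² = (8·12 + 11·7)/19² = 0.4792
κ = (pₒ − pₑ)/(1 − pₑ) = (0.5789 − 0.4792)/(1 − 0.4792) = 0.191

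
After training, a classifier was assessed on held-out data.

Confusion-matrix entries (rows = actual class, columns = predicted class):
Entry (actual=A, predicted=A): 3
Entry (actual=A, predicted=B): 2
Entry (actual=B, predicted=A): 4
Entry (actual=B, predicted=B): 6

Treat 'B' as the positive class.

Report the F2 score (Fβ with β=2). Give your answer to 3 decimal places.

0.625

Fβ = (1+β²)·TP / ((1+β²)·TP + β²·FN + FP), with β²=4
= 5·6 / (5·6 + 4·4 + 2) = 0.625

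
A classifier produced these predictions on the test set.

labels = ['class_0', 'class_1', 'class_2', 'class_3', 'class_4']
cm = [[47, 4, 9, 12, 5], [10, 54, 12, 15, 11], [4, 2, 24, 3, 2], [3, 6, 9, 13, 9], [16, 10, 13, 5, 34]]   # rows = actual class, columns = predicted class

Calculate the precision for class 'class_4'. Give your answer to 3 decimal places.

Take TP from the diagonal, FP from the rest of the 'class_4' prediction marginal, FN from the rest of the 'class_4' actual marginal.
precision = TP/(TP+FP).
class_4: TP=34, FP=5+11+2+9=27 → 34/61 = 0.5574

0.557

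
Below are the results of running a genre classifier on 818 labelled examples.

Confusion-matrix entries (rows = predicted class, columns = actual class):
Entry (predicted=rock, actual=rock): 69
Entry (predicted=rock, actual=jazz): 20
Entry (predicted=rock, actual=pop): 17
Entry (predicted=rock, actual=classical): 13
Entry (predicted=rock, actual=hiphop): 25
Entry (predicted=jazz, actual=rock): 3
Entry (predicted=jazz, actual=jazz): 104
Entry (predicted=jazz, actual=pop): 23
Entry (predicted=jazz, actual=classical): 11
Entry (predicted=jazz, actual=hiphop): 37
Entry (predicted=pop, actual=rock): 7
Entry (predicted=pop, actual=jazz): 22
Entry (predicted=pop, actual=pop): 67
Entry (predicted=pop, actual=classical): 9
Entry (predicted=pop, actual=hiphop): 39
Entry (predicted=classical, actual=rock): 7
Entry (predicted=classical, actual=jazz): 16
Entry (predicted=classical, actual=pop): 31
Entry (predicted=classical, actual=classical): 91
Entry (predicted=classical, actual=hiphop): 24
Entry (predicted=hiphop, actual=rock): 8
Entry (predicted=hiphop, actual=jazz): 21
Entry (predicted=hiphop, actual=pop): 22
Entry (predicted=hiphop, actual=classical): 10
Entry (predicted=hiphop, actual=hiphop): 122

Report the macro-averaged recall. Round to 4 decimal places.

Per-class recall (TP/(TP+FN)):
  rock: TP=69, FN=3+7+7+8=25 → 69/94 = 0.73404
  jazz: TP=104, FN=20+22+16+21=79 → 104/183 = 0.56831
  pop: TP=67, FN=17+23+31+22=93 → 67/160 = 0.41875
  classical: TP=91, FN=13+11+9+10=43 → 91/134 = 0.67910
  hiphop: TP=122, FN=25+37+39+24=125 → 122/247 = 0.49393
Macro-recall = mean = (0.73404 + 0.56831 + 0.41875 + 0.67910 + 0.49393) / 5 = 0.5788

0.5788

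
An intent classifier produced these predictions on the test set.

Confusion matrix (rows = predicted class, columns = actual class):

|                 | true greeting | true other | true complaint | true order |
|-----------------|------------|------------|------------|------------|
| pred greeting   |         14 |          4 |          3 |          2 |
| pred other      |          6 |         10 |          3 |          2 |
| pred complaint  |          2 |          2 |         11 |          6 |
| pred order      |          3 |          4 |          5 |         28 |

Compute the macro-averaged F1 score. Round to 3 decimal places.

Per-class F1 score (2·TP/(2·TP+FP+FN)):
  greeting: TP=14, FP=4+3+2=9, FN=6+2+3=11 → 28/48 = 0.5833
  other: TP=10, FP=6+3+2=11, FN=4+2+4=10 → 20/41 = 0.4878
  complaint: TP=11, FP=2+2+6=10, FN=3+3+5=11 → 22/43 = 0.5116
  order: TP=28, FP=3+4+5=12, FN=2+2+6=10 → 56/78 = 0.7179
Macro-F1 score = mean = (0.5833 + 0.4878 + 0.5116 + 0.7179) / 4 = 0.575

0.575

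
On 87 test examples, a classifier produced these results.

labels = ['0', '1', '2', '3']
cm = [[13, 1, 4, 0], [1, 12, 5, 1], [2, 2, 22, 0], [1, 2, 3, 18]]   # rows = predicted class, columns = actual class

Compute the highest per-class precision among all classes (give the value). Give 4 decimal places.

Per-class precision (TP/(TP+FP)):
  0: TP=13, FP=1+4+0=5 → 13/18 = 0.72222
  1: TP=12, FP=1+5+1=7 → 12/19 = 0.63158
  2: TP=22, FP=2+2+0=4 → 22/26 = 0.84615
  3: TP=18, FP=1+2+3=6 → 18/24 = 0.75000
Highest is class '2' with precision = 0.8462.

0.8462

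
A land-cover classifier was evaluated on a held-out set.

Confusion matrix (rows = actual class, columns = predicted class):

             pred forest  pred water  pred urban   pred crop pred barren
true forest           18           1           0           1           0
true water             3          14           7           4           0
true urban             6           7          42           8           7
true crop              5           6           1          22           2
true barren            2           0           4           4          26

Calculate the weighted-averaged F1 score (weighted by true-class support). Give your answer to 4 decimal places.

0.6434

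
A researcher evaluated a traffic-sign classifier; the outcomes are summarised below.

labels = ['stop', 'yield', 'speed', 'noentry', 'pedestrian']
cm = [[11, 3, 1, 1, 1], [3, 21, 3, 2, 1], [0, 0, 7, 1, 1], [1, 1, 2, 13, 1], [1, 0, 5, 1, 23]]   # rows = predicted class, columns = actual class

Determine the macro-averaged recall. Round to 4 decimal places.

0.6981

Per-class recall (TP/(TP+FN)):
  stop: TP=11, FN=3+0+1+1=5 → 11/16 = 0.68750
  yield: TP=21, FN=3+0+1+0=4 → 21/25 = 0.84000
  speed: TP=7, FN=1+3+2+5=11 → 7/18 = 0.38889
  noentry: TP=13, FN=1+2+1+1=5 → 13/18 = 0.72222
  pedestrian: TP=23, FN=1+1+1+1=4 → 23/27 = 0.85185
Macro-recall = mean = (0.68750 + 0.84000 + 0.38889 + 0.72222 + 0.85185) / 5 = 0.6981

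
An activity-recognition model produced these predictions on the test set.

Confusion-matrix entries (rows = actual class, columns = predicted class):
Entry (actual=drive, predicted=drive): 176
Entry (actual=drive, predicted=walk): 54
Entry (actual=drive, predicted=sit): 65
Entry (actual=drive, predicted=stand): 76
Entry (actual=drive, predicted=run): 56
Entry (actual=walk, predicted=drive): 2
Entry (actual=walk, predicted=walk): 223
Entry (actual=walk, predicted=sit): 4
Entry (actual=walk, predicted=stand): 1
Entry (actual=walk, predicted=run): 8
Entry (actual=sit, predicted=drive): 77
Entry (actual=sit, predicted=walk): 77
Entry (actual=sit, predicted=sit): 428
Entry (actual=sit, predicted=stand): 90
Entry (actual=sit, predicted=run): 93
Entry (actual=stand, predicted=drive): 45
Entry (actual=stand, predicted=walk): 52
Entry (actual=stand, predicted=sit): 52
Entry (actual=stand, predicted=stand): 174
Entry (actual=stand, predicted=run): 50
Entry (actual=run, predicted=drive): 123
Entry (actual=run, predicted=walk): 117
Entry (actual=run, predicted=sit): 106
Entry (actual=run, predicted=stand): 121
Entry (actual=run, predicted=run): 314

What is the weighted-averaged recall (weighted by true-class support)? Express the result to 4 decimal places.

0.5089

Per-class recall (TP/(TP+FN)):
  drive: TP=176, FN=54+65+76+56=251 → 176/427 = 0.41218
  walk: TP=223, FN=2+4+1+8=15 → 223/238 = 0.93697
  sit: TP=428, FN=77+77+90+93=337 → 428/765 = 0.55948
  stand: TP=174, FN=45+52+52+50=199 → 174/373 = 0.46649
  run: TP=314, FN=123+117+106+121=467 → 314/781 = 0.40205
Weighted-recall = Σ (supportᵢ/N)·recallᵢ with N=2584: (427/2584)·0.41218 + (238/2584)·0.93697 + (765/2584)·0.55948 + (373/2584)·0.46649 + (781/2584)·0.40205 = 0.5089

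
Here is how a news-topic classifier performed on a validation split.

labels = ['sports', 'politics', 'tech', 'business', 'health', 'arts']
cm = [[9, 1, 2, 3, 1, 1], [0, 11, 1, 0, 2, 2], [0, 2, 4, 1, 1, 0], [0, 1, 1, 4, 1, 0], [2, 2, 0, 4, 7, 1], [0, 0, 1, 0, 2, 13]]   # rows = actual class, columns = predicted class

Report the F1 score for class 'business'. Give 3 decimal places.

0.421

Treat 'business' as positive and all other classes as negative.
F1 score = 2·TP/(2·TP+FP+FN).
business: TP=4, FP=3+0+1+4+0=8, FN=0+1+1+1+0=3 → 8/19 = 0.4211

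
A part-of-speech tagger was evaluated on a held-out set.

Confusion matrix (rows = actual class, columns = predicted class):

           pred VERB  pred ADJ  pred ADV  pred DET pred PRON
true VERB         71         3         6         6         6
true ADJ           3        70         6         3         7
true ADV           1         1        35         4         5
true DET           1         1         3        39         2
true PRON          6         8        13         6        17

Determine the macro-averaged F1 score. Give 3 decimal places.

Per-class F1 score (2·TP/(2·TP+FP+FN)):
  VERB: TP=71, FP=3+1+1+6=11, FN=3+6+6+6=21 → 142/174 = 0.8161
  ADJ: TP=70, FP=3+1+1+8=13, FN=3+6+3+7=19 → 140/172 = 0.8140
  ADV: TP=35, FP=6+6+3+13=28, FN=1+1+4+5=11 → 70/109 = 0.6422
  DET: TP=39, FP=6+3+4+6=19, FN=1+1+3+2=7 → 78/104 = 0.7500
  PRON: TP=17, FP=6+7+5+2=20, FN=6+8+13+6=33 → 34/87 = 0.3908
Macro-F1 score = mean = (0.8161 + 0.8140 + 0.6422 + 0.7500 + 0.3908) / 5 = 0.683

0.683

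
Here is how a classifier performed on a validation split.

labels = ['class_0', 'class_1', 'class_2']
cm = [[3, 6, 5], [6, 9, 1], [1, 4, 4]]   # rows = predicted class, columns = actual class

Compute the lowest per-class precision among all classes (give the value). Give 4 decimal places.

0.2143

Per-class precision (TP/(TP+FP)):
  class_0: TP=3, FP=6+5=11 → 3/14 = 0.21429
  class_1: TP=9, FP=6+1=7 → 9/16 = 0.56250
  class_2: TP=4, FP=1+4=5 → 4/9 = 0.44444
Lowest is class 'class_0' with precision = 0.2143.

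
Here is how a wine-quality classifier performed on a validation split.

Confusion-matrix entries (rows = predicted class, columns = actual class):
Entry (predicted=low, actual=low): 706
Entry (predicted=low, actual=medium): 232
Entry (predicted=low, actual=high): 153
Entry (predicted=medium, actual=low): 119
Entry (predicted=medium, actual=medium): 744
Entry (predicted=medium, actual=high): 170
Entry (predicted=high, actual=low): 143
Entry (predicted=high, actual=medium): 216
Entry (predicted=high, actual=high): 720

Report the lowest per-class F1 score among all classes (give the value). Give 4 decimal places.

Per-class F1 score (2·TP/(2·TP+FP+FN)):
  low: TP=706, FP=232+153=385, FN=119+143=262 → 1412/2059 = 0.68577
  medium: TP=744, FP=119+170=289, FN=232+216=448 → 1488/2225 = 0.66876
  high: TP=720, FP=143+216=359, FN=153+170=323 → 1440/2122 = 0.67861
Lowest is class 'medium' with F1 score = 0.6688.

0.6688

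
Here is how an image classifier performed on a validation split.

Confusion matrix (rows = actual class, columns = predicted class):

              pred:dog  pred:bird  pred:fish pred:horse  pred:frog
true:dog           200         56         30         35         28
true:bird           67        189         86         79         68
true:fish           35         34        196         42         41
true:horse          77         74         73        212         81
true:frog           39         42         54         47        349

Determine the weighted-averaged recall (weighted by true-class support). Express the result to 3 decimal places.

0.513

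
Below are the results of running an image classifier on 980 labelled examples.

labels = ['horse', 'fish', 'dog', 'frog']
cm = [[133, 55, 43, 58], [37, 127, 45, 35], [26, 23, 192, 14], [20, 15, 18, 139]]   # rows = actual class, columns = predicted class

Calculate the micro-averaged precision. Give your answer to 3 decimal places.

Micro-averaging pools counts across classes: ΣTP=591, ΣFP=389, ΣFN=389.
Micro-precision = TP/(TP+FP) on pooled counts = 0.603 (equals overall accuracy in single-label multiclass).

0.603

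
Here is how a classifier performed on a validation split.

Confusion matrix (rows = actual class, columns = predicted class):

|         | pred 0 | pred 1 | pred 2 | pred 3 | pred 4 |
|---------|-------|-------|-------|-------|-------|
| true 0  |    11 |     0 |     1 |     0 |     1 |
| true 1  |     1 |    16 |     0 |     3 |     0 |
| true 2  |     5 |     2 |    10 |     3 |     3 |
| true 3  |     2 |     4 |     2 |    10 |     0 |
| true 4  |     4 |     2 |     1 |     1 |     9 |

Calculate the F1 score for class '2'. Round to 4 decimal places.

One-vs-rest for '2': TP = diagonal; FP = other classes predicted '2'; FN = '2' predicted as other.
F1 score = 2·TP/(2·TP+FP+FN).
2: TP=10, FP=1+0+2+1=4, FN=5+2+3+3=13 → 20/37 = 0.54054

0.5405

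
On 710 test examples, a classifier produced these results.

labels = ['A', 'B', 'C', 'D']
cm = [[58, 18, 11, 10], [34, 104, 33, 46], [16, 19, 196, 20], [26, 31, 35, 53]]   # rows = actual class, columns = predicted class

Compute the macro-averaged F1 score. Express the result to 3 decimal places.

0.542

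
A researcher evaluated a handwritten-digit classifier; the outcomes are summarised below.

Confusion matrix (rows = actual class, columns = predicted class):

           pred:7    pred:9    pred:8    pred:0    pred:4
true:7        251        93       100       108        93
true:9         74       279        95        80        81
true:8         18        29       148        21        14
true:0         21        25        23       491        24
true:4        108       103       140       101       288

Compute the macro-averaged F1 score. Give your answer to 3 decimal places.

0.503

Per-class F1 score (2·TP/(2·TP+FP+FN)):
  7: TP=251, FP=74+18+21+108=221, FN=93+100+108+93=394 → 502/1117 = 0.4494
  9: TP=279, FP=93+29+25+103=250, FN=74+95+80+81=330 → 558/1138 = 0.4903
  8: TP=148, FP=100+95+23+140=358, FN=18+29+21+14=82 → 296/736 = 0.4022
  0: TP=491, FP=108+80+21+101=310, FN=21+25+23+24=93 → 982/1385 = 0.7090
  4: TP=288, FP=93+81+14+24=212, FN=108+103+140+101=452 → 576/1240 = 0.4645
Macro-F1 score = mean = (0.4494 + 0.4903 + 0.4022 + 0.7090 + 0.4645) / 5 = 0.503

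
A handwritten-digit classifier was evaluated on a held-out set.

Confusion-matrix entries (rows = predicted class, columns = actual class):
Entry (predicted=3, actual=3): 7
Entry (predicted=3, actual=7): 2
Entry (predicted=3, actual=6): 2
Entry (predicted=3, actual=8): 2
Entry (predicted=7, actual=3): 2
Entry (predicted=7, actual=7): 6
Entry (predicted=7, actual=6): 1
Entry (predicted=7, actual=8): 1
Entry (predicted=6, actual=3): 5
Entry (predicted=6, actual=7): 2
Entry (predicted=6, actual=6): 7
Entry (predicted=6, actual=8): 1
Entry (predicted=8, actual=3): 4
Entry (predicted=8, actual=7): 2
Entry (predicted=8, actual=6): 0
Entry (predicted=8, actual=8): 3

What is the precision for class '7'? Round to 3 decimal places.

0.600

precision = TP/(TP+FP).
7: TP=6, FP=2+1+1=4 → 6/10 = 0.6000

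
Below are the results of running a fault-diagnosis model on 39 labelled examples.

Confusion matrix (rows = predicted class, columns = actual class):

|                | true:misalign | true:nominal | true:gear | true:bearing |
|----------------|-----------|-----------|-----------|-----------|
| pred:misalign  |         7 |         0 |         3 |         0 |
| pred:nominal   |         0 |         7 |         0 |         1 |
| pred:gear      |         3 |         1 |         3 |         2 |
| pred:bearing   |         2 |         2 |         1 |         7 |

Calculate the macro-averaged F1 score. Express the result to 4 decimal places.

0.6064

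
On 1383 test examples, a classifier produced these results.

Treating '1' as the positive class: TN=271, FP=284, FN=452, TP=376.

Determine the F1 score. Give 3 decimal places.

0.505

Precision = TP/(TP+FP) = 376/660 = 0.5697
Recall = TP/(TP+FN) = 376/828 = 0.4541
F1 = 2·TP/(2·TP+FP+FN) = 752/1488 = 0.505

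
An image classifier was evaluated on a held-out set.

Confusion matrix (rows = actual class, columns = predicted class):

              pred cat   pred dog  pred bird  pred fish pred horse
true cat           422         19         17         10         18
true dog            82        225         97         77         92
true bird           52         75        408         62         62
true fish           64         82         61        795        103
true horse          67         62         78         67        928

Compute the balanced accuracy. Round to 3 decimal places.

Balanced accuracy = mean of per-class recall.
  cat: recall = 422/486 = 0.8683
  dog: recall = 225/573 = 0.3927
  bird: recall = 408/659 = 0.6191
  fish: recall = 795/1105 = 0.7195
  horse: recall = 928/1202 = 0.7720
Mean = (0.8683 + 0.3927 + 0.6191 + 0.7195 + 0.7720) / 5 = 0.674

0.674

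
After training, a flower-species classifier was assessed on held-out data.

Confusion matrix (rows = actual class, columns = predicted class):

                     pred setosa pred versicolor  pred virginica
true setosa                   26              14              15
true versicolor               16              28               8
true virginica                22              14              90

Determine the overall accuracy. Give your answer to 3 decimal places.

0.618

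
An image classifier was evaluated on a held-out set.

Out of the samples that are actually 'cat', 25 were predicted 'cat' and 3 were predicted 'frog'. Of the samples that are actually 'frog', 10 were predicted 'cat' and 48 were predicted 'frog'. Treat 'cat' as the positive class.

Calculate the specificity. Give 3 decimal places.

0.828

Specificity = TN/(TN+FP) = 48/(48+10) = 0.828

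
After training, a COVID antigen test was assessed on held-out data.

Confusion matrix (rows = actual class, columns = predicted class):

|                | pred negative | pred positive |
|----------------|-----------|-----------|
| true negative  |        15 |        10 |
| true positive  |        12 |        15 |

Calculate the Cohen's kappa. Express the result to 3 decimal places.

Observed agreement pₒ = trace/N = 30/52 = 0.5769
Expected agreement pₑ = Σ (rowᵢ·colᵢ)/N² = (25·27 + 27·25)/52² = 0.4993
κ = (pₒ − pₑ)/(1 − pₑ) = (0.5769 − 0.4993)/(1 − 0.4993) = 0.155

0.155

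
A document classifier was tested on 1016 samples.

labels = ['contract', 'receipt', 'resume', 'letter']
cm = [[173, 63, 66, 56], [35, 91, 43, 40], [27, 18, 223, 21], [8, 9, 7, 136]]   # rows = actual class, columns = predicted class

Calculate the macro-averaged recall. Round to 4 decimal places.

Per-class recall (TP/(TP+FN)):
  contract: TP=173, FN=63+66+56=185 → 173/358 = 0.48324
  receipt: TP=91, FN=35+43+40=118 → 91/209 = 0.43541
  resume: TP=223, FN=27+18+21=66 → 223/289 = 0.77163
  letter: TP=136, FN=8+9+7=24 → 136/160 = 0.85000
Macro-recall = mean = (0.48324 + 0.43541 + 0.77163 + 0.85000) / 4 = 0.6351

0.6351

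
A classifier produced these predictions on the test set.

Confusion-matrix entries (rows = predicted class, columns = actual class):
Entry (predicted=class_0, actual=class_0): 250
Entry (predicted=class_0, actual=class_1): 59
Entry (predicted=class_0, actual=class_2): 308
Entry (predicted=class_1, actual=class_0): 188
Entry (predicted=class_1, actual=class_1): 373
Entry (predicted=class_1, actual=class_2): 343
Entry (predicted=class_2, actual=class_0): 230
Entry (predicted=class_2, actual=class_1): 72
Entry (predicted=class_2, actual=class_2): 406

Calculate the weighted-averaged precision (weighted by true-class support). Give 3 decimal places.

0.487

Per-class precision (TP/(TP+FP)):
  class_0: TP=250, FP=59+308=367 → 250/617 = 0.4052
  class_1: TP=373, FP=188+343=531 → 373/904 = 0.4126
  class_2: TP=406, FP=230+72=302 → 406/708 = 0.5734
Weighted-precision = Σ (supportᵢ/N)·precisionᵢ with N=2229: (668/2229)·0.4052 + (504/2229)·0.4126 + (1057/2229)·0.5734 = 0.487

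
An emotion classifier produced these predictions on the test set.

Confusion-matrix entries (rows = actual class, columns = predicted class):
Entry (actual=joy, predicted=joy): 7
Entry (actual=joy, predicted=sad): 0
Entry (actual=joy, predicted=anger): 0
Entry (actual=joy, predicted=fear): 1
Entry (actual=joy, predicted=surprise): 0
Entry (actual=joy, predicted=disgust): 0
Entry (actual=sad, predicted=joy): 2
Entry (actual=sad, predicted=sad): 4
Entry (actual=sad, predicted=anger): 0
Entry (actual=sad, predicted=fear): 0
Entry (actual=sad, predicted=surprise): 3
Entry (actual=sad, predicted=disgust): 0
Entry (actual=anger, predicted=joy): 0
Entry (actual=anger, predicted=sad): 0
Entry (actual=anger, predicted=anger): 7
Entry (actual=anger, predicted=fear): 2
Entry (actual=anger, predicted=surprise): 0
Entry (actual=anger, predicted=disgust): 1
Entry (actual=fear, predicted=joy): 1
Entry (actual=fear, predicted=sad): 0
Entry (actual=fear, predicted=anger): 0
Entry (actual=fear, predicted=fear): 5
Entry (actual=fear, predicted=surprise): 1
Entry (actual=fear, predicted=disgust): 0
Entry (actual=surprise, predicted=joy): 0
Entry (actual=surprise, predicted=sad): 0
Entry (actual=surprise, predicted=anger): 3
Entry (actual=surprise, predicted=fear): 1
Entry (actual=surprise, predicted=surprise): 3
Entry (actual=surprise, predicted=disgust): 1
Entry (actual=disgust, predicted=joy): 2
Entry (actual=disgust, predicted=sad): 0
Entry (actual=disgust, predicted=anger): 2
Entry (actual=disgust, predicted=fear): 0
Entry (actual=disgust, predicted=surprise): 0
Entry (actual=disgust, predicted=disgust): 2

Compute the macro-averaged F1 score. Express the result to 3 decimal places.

Per-class F1 score (2·TP/(2·TP+FP+FN)):
  joy: TP=7, FP=2+0+1+0+2=5, FN=0+0+1+0+0=1 → 14/20 = 0.7000
  sad: TP=4, FP=0+0+0+0+0=0, FN=2+0+0+3+0=5 → 8/13 = 0.6154
  anger: TP=7, FP=0+0+0+3+2=5, FN=0+0+2+0+1=3 → 14/22 = 0.6364
  fear: TP=5, FP=1+0+2+1+0=4, FN=1+0+0+1+0=2 → 10/16 = 0.6250
  surprise: TP=3, FP=0+3+0+1+0=4, FN=0+0+3+1+1=5 → 6/15 = 0.4000
  disgust: TP=2, FP=0+0+1+0+1=2, FN=2+0+2+0+0=4 → 4/10 = 0.4000
Macro-F1 score = mean = (0.7000 + 0.6154 + 0.6364 + 0.6250 + 0.4000 + 0.4000) / 6 = 0.563

0.563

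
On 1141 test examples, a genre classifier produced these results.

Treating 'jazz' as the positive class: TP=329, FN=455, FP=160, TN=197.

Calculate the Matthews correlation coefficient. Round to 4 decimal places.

-0.0267

MCC = (TP·TN − FP·FN) / √((TP+FP)(TP+FN)(TN+FP)(TN+FN))
Numerator = 329·197 − 160·455 = -7987
Denominator = √(489·784·357·652) = √89236131264 = 298724.1725
MCC = -7987 / 298724.1725 = -0.0267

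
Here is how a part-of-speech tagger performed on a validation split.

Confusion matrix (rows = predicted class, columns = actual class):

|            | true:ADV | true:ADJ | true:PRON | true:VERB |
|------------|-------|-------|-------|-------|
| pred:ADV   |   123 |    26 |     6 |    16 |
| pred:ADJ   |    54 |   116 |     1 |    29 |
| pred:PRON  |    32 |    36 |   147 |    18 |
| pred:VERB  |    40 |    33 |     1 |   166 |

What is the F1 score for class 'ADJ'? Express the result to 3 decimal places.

0.564

One-vs-rest for 'ADJ': TP = diagonal; FP = other classes predicted 'ADJ'; FN = 'ADJ' predicted as other.
F1 score = 2·TP/(2·TP+FP+FN).
ADJ: TP=116, FP=54+1+29=84, FN=26+36+33=95 → 232/411 = 0.5645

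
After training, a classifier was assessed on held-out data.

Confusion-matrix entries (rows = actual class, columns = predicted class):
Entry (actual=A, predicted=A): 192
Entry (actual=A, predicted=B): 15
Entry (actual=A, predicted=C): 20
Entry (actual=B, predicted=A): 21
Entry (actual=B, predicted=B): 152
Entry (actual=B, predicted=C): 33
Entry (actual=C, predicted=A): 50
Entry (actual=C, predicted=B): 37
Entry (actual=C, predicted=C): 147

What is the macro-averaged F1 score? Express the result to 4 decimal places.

Per-class F1 score (2·TP/(2·TP+FP+FN)):
  A: TP=192, FP=21+50=71, FN=15+20=35 → 384/490 = 0.78367
  B: TP=152, FP=15+37=52, FN=21+33=54 → 304/410 = 0.74146
  C: TP=147, FP=20+33=53, FN=50+37=87 → 294/434 = 0.67742
Macro-F1 score = mean = (0.78367 + 0.74146 + 0.67742) / 3 = 0.7342

0.7342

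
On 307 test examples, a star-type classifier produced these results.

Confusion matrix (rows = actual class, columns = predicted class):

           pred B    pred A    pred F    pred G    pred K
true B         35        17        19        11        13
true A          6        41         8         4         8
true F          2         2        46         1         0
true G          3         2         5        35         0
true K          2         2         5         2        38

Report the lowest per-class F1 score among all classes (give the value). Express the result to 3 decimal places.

Per-class F1 score (2·TP/(2·TP+FP+FN)):
  B: TP=35, FP=6+2+3+2=13, FN=17+19+11+13=60 → 70/143 = 0.4895
  A: TP=41, FP=17+2+2+2=23, FN=6+8+4+8=26 → 82/131 = 0.6260
  F: TP=46, FP=19+8+5+5=37, FN=2+2+1+0=5 → 92/134 = 0.6866
  G: TP=35, FP=11+4+1+2=18, FN=3+2+5+0=10 → 70/98 = 0.7143
  K: TP=38, FP=13+8+0+0=21, FN=2+2+5+2=11 → 76/108 = 0.7037
Lowest is class 'B' with F1 score = 0.490.

0.490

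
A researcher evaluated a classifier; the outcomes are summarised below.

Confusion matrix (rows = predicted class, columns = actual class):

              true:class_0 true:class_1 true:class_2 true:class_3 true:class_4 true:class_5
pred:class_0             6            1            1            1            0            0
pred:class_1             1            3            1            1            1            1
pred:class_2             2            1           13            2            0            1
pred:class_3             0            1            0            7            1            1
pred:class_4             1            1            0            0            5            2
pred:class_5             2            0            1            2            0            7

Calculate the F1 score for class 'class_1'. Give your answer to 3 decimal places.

Take TP from the diagonal, FP from the rest of the 'class_1' prediction marginal, FN from the rest of the 'class_1' actual marginal.
F1 score = 2·TP/(2·TP+FP+FN).
class_1: TP=3, FP=1+1+1+1+1=5, FN=1+1+1+1+0=4 → 6/15 = 0.4000

0.400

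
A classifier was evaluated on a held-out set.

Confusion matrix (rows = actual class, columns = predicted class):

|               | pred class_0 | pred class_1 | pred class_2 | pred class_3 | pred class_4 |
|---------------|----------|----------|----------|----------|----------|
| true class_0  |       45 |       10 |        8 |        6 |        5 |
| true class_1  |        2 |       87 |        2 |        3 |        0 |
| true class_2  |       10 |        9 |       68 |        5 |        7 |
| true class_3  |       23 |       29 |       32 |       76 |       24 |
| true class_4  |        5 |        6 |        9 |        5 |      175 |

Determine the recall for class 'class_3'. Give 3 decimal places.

0.413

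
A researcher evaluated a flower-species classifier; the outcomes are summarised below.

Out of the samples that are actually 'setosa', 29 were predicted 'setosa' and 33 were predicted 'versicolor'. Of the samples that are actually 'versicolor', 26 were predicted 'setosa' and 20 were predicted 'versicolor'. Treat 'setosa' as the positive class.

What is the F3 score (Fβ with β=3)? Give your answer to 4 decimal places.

0.4731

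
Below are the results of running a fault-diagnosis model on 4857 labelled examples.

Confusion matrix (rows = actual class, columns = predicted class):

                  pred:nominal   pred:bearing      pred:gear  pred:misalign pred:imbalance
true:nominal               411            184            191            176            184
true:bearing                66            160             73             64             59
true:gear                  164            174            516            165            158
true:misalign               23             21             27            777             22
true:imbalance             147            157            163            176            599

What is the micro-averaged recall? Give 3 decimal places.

0.507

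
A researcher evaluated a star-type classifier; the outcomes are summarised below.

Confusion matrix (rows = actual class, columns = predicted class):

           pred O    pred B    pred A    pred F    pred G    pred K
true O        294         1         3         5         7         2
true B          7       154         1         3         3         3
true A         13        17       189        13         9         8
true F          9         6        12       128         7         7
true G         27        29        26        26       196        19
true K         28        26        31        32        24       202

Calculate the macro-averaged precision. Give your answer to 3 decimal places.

Per-class precision (TP/(TP+FP)):
  O: TP=294, FP=7+13+9+27+28=84 → 294/378 = 0.7778
  B: TP=154, FP=1+17+6+29+26=79 → 154/233 = 0.6609
  A: TP=189, FP=3+1+12+26+31=73 → 189/262 = 0.7214
  F: TP=128, FP=5+3+13+26+32=79 → 128/207 = 0.6184
  G: TP=196, FP=7+3+9+7+24=50 → 196/246 = 0.7967
  K: TP=202, FP=2+3+8+7+19=39 → 202/241 = 0.8382
Macro-precision = mean = (0.7778 + 0.6609 + 0.7214 + 0.6184 + 0.7967 + 0.8382) / 6 = 0.736

0.736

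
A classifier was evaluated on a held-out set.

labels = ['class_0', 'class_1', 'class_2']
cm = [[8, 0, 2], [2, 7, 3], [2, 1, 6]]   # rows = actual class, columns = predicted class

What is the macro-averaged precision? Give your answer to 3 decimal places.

Per-class precision (TP/(TP+FP)):
  class_0: TP=8, FP=2+2=4 → 8/12 = 0.6667
  class_1: TP=7, FP=0+1=1 → 7/8 = 0.8750
  class_2: TP=6, FP=2+3=5 → 6/11 = 0.5455
Macro-precision = mean = (0.6667 + 0.8750 + 0.5455) / 3 = 0.696

0.696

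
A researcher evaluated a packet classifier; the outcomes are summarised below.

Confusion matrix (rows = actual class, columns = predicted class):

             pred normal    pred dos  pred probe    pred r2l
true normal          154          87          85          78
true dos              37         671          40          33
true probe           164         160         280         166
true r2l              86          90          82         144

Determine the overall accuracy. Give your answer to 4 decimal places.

0.5299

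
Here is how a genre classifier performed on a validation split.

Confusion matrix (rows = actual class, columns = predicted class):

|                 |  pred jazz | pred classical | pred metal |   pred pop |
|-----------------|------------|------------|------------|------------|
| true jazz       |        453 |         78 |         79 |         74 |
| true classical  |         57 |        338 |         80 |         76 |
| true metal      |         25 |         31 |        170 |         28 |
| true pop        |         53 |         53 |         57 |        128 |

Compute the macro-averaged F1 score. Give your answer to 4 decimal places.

0.5789

Per-class F1 score (2·TP/(2·TP+FP+FN)):
  jazz: TP=453, FP=57+25+53=135, FN=78+79+74=231 → 906/1272 = 0.71226
  classical: TP=338, FP=78+31+53=162, FN=57+80+76=213 → 676/1051 = 0.64320
  metal: TP=170, FP=79+80+57=216, FN=25+31+28=84 → 340/640 = 0.53125
  pop: TP=128, FP=74+76+28=178, FN=53+53+57=163 → 256/597 = 0.42881
Macro-F1 score = mean = (0.71226 + 0.64320 + 0.53125 + 0.42881) / 4 = 0.5789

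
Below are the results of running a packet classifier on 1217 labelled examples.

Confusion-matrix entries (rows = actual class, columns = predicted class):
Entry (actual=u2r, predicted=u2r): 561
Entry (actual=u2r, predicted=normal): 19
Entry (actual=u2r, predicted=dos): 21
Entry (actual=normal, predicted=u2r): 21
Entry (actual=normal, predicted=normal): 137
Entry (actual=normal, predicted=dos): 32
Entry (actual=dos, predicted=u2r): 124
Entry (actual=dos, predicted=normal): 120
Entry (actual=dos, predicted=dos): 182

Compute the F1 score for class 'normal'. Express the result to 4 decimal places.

Treat 'normal' as positive and all other classes as negative.
F1 score = 2·TP/(2·TP+FP+FN).
normal: TP=137, FP=19+120=139, FN=21+32=53 → 274/466 = 0.58798

0.5880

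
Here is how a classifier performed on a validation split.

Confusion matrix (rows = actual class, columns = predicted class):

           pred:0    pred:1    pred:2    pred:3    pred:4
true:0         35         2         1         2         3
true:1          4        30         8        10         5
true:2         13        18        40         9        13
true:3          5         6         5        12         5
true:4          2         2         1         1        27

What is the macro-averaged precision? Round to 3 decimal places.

Per-class precision (TP/(TP+FP)):
  0: TP=35, FP=4+13+5+2=24 → 35/59 = 0.5932
  1: TP=30, FP=2+18+6+2=28 → 30/58 = 0.5172
  2: TP=40, FP=1+8+5+1=15 → 40/55 = 0.7273
  3: TP=12, FP=2+10+9+1=22 → 12/34 = 0.3529
  4: TP=27, FP=3+5+13+5=26 → 27/53 = 0.5094
Macro-precision = mean = (0.5932 + 0.5172 + 0.7273 + 0.3529 + 0.5094) / 5 = 0.540

0.540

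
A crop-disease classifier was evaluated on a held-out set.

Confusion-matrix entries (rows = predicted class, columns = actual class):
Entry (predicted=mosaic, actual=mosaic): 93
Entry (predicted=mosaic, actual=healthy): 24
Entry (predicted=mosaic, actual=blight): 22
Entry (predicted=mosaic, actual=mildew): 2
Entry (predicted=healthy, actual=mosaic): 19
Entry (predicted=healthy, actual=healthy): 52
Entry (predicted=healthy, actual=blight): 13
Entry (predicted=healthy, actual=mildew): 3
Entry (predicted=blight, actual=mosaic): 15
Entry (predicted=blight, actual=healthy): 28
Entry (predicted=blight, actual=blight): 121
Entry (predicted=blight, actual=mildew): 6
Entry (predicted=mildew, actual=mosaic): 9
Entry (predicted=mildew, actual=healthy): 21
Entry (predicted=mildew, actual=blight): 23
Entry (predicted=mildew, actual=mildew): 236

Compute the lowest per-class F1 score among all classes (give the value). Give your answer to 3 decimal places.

0.491

Per-class F1 score (2·TP/(2·TP+FP+FN)):
  mosaic: TP=93, FP=24+22+2=48, FN=19+15+9=43 → 186/277 = 0.6715
  healthy: TP=52, FP=19+13+3=35, FN=24+28+21=73 → 104/212 = 0.4906
  blight: TP=121, FP=15+28+6=49, FN=22+13+23=58 → 242/349 = 0.6934
  mildew: TP=236, FP=9+21+23=53, FN=2+3+6=11 → 472/536 = 0.8806
Lowest is class 'healthy' with F1 score = 0.491.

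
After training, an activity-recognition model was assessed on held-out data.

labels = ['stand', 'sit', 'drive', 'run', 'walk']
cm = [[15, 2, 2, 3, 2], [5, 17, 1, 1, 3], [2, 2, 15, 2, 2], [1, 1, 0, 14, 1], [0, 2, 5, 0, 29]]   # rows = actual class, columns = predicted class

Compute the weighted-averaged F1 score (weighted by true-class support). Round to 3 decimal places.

0.707

Per-class F1 score (2·TP/(2·TP+FP+FN)):
  stand: TP=15, FP=5+2+1+0=8, FN=2+2+3+2=9 → 30/47 = 0.6383
  sit: TP=17, FP=2+2+1+2=7, FN=5+1+1+3=10 → 34/51 = 0.6667
  drive: TP=15, FP=2+1+0+5=8, FN=2+2+2+2=8 → 30/46 = 0.6522
  run: TP=14, FP=3+1+2+0=6, FN=1+1+0+1=3 → 28/37 = 0.7568
  walk: TP=29, FP=2+3+2+1=8, FN=0+2+5+0=7 → 58/73 = 0.7945
Weighted-F1 score = Σ (supportᵢ/N)·F1 scoreᵢ with N=127: (24/127)·0.6383 + (27/127)·0.6667 + (23/127)·0.6522 + (17/127)·0.7568 + (36/127)·0.7945 = 0.707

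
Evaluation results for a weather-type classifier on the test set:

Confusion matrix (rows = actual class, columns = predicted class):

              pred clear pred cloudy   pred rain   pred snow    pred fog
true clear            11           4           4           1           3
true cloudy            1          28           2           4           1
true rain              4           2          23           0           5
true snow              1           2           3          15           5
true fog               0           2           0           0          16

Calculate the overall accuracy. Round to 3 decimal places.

Accuracy = trace / total = (11+28+23+15+16=93) / 137 = 93/137 = 0.679

0.679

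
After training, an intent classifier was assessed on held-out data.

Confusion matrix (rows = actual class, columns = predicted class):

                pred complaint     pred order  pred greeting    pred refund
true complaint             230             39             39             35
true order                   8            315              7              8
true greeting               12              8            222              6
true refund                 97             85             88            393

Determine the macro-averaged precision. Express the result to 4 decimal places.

0.7201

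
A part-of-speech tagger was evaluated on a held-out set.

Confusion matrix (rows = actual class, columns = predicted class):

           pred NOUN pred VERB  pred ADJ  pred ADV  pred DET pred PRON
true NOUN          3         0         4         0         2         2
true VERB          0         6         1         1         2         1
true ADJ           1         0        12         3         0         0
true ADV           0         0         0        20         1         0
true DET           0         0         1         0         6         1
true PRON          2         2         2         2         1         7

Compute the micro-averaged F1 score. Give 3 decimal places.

0.651

Micro-averaging pools counts across classes: ΣTP=54, ΣFP=29, ΣFN=29.
Micro-F1 score = 2·TP/(2·TP+FP+FN) on pooled counts = 0.651 (equals overall accuracy in single-label multiclass).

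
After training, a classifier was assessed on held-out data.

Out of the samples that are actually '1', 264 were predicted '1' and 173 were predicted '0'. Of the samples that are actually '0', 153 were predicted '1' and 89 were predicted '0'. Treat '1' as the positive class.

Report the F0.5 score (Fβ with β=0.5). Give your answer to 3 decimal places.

Fβ = (1+β²)·TP / ((1+β²)·TP + β²·FN + FP), with β²=1/4
= 1.25·264 / (1.25·264 + 0.25·173 + 153) = 0.627

0.627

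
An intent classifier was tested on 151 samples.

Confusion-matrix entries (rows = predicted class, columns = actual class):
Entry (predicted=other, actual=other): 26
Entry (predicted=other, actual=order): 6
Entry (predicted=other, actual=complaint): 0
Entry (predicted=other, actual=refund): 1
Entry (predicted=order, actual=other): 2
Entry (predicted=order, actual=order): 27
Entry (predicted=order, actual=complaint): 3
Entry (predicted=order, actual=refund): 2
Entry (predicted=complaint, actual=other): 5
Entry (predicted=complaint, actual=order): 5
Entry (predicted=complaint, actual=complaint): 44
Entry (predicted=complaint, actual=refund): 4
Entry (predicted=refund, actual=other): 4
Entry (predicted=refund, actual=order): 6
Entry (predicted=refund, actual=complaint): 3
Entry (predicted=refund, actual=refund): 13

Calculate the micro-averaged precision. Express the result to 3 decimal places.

Micro-averaging pools counts across classes: ΣTP=110, ΣFP=41, ΣFN=41.
Micro-precision = TP/(TP+FP) on pooled counts = 0.728 (equals overall accuracy in single-label multiclass).

0.728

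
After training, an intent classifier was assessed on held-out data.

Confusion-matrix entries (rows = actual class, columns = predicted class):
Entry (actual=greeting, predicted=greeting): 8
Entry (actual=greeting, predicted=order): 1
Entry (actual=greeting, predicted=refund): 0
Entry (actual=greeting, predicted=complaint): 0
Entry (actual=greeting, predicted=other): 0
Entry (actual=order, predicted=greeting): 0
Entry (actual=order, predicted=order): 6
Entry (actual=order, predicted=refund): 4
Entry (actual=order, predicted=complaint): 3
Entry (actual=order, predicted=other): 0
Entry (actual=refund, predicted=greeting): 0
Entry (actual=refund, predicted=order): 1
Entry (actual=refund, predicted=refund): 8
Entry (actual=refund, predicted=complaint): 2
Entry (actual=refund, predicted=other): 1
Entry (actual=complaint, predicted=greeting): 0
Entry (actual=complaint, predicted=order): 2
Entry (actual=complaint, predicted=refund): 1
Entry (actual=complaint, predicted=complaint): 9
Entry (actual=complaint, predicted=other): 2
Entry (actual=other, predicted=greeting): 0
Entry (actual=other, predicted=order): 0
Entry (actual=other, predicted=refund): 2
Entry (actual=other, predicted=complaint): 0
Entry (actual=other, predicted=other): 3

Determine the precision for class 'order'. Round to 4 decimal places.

0.6000

Take TP from the diagonal, FP from the rest of the 'order' prediction marginal, FN from the rest of the 'order' actual marginal.
precision = TP/(TP+FP).
order: TP=6, FP=1+1+2+0=4 → 6/10 = 0.60000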